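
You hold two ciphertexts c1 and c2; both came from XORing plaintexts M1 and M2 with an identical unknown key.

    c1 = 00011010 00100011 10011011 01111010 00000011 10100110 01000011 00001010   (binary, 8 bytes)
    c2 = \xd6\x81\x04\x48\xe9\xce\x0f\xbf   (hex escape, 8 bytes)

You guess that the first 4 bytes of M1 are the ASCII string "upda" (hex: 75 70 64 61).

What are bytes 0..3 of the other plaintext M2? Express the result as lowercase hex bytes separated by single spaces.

b9 d2 fb 53

First, c1 ⊕ c2 = (M1 ⊕ K) ⊕ (M2 ⊕ K) = M1 ⊕ M2, so the key drops out. Then M2 = (M1 ⊕ M2) ⊕ M1 over the first 4 bytes.
byte 0: (1a ⊕ d6) ⊕ 75 = cc ⊕ 75 = b9
byte 1: (23 ⊕ 81) ⊕ 70 = a2 ⊕ 70 = d2
byte 2: (9b ⊕ 04) ⊕ 64 = 9f ⊕ 64 = fb
byte 3: (7a ⊕ 48) ⊕ 61 = 32 ⊕ 61 = 53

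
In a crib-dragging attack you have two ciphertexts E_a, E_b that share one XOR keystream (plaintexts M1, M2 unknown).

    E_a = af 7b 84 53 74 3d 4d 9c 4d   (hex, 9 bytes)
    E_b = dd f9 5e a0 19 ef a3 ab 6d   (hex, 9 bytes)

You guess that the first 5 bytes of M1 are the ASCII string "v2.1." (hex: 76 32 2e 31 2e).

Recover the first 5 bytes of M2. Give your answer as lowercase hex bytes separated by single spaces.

04 b0 f4 c2 43

First, E_a ⊕ E_b = (M1 ⊕ K) ⊕ (M2 ⊕ K) = M1 ⊕ M2, so the key drops out. Then M2 = (M1 ⊕ M2) ⊕ M1 over the first 5 bytes.
byte 0: (af xor dd) xor 76 = 72 xor 76 = 04
byte 1: (7b xor f9) xor 32 = 82 xor 32 = b0
byte 2: (84 xor 5e) xor 2e = da xor 2e = f4
byte 3: (53 xor a0) xor 31 = f3 xor 31 = c2
byte 4: (74 xor 19) xor 2e = 6d xor 2e = 43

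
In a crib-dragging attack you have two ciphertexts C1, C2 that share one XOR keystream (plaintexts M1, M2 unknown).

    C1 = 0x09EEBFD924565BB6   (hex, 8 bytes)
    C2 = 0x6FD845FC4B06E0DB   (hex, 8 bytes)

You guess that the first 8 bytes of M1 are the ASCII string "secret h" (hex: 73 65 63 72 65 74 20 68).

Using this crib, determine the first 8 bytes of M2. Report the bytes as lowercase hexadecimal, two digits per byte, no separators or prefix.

155399570a249b05

First, C1 ⊕ C2 = (M1 ⊕ K) ⊕ (M2 ⊕ K) = M1 ⊕ M2, so the key drops out. Then M2 = (M1 ⊕ M2) ⊕ M1 over the first 8 bytes.
byte 0: (09 XOR 6f) XOR 73 = 66 XOR 73 = 15
byte 1: (ee XOR d8) XOR 65 = 36 XOR 65 = 53
byte 2: (bf XOR 45) XOR 63 = fa XOR 63 = 99
byte 3: (d9 XOR fc) XOR 72 = 25 XOR 72 = 57
byte 4: (24 XOR 4b) XOR 65 = 6f XOR 65 = 0a
byte 5: (56 XOR 06) XOR 74 = 50 XOR 74 = 24
byte 6: (5b XOR e0) XOR 20 = bb XOR 20 = 9b
byte 7: (b6 XOR db) XOR 68 = 6d XOR 68 = 05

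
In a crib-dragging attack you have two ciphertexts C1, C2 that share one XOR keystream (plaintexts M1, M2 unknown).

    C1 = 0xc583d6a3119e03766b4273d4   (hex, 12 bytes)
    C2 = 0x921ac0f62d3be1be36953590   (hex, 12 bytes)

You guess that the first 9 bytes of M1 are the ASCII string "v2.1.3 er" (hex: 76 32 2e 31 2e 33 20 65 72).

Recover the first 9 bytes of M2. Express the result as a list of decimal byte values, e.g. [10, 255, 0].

[33, 171, 56, 100, 18, 150, 194, 173, 47]

First, C1 ⊕ C2 = (M1 ⊕ K) ⊕ (M2 ⊕ K) = M1 ⊕ M2, so the key drops out. Then M2 = (M1 ⊕ M2) ⊕ M1 over the first 9 bytes.
byte 0: (c5 ^ 92) ^ 76 = 57 ^ 76 = 21
byte 1: (83 ^ 1a) ^ 32 = 99 ^ 32 = ab
byte 2: (d6 ^ c0) ^ 2e = 16 ^ 2e = 38
byte 3: (a3 ^ f6) ^ 31 = 55 ^ 31 = 64
byte 4: (11 ^ 2d) ^ 2e = 3c ^ 2e = 12
byte 5: (9e ^ 3b) ^ 33 = a5 ^ 33 = 96
byte 6: (03 ^ e1) ^ 20 = e2 ^ 20 = c2
byte 7: (76 ^ be) ^ 65 = c8 ^ 65 = ad
byte 8: (6b ^ 36) ^ 72 = 5d ^ 72 = 2f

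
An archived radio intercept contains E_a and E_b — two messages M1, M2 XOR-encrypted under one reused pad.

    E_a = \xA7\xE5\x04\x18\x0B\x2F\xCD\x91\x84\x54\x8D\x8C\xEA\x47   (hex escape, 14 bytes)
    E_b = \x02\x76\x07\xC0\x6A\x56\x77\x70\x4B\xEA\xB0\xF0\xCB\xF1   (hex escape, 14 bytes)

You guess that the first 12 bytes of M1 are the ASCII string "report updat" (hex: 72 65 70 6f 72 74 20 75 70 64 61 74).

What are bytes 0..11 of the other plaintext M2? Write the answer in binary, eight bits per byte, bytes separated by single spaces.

11010111 11110110 01110011 10110111 00010011 00001101 10011010 10010100 10111111 11011010 01011100 00001000

First, E_a ⊕ E_b = (M1 ⊕ K) ⊕ (M2 ⊕ K) = M1 ⊕ M2, so the key drops out. Then M2 = (M1 ⊕ M2) ⊕ M1 over the first 12 bytes.
byte 0: (a7 ⊕ 02) ⊕ 72 = a5 ⊕ 72 = d7
byte 1: (e5 ⊕ 76) ⊕ 65 = 93 ⊕ 65 = f6
byte 2: (04 ⊕ 07) ⊕ 70 = 03 ⊕ 70 = 73
byte 3: (18 ⊕ c0) ⊕ 6f = d8 ⊕ 6f = b7
byte 4: (0b ⊕ 6a) ⊕ 72 = 61 ⊕ 72 = 13
byte 5: (2f ⊕ 56) ⊕ 74 = 79 ⊕ 74 = 0d
byte 6: (cd ⊕ 77) ⊕ 20 = ba ⊕ 20 = 9a
byte 7: (91 ⊕ 70) ⊕ 75 = e1 ⊕ 75 = 94
byte 8: (84 ⊕ 4b) ⊕ 70 = cf ⊕ 70 = bf
byte 9: (54 ⊕ ea) ⊕ 64 = be ⊕ 64 = da
byte 10: (8d ⊕ b0) ⊕ 61 = 3d ⊕ 61 = 5c
byte 11: (8c ⊕ f0) ⊕ 74 = 7c ⊕ 74 = 08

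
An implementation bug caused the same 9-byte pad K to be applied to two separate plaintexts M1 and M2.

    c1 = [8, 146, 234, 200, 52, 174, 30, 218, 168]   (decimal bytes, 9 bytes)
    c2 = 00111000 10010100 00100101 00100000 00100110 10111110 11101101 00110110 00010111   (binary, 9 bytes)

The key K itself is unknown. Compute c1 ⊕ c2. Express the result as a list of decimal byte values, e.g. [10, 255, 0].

[48, 6, 207, 232, 18, 16, 243, 236, 191]

c1 ⊕ c2 = (M1 ⊕ K) ⊕ (M2 ⊕ K) = M1 ⊕ M2 — the shared key cancels under XOR.
00001000 ⊕ 00111000 = 00110000
10010010 ⊕ 10010100 = 00000110
11101010 ⊕ 00100101 = 11001111
11001000 ⊕ 00100000 = 11101000
00110100 ⊕ 00100110 = 00010010
10101110 ⊕ 10111110 = 00010000
00011110 ⊕ 11101101 = 11110011
11011010 ⊕ 00110110 = 11101100
10101000 ⊕ 00010111 = 10111111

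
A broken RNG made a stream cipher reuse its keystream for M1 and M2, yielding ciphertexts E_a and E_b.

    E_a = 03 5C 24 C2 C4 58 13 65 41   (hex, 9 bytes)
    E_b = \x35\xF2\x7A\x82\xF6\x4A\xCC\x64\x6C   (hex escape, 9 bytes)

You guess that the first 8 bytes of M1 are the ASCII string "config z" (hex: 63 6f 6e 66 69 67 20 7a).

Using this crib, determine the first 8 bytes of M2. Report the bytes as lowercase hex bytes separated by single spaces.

55 c1 30 26 5b 75 ff 7b

First, E_a ⊕ E_b = (M1 ⊕ K) ⊕ (M2 ⊕ K) = M1 ⊕ M2, so the key drops out. Then M2 = (M1 ⊕ M2) ⊕ M1 over the first 8 bytes.
byte 0: (03 XOR 35) XOR 63 = 36 XOR 63 = 55
byte 1: (5c XOR f2) XOR 6f = ae XOR 6f = c1
byte 2: (24 XOR 7a) XOR 6e = 5e XOR 6e = 30
byte 3: (c2 XOR 82) XOR 66 = 40 XOR 66 = 26
byte 4: (c4 XOR f6) XOR 69 = 32 XOR 69 = 5b
byte 5: (58 XOR 4a) XOR 67 = 12 XOR 67 = 75
byte 6: (13 XOR cc) XOR 20 = df XOR 20 = ff
byte 7: (65 XOR 64) XOR 7a = 01 XOR 7a = 7b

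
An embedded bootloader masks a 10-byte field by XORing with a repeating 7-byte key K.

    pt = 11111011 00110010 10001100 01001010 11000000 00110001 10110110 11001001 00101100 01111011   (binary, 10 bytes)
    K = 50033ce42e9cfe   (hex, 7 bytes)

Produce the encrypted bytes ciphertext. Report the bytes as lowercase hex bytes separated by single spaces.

ab 31 b0 ae ee ad 48 99 2f 47

The 7-byte key repeats, so the effective keystream is 50 03 3c e4 2e 9c fe 50 03 3c.
byte 0: fb ^ 50 = ab
byte 1: 32 ^ 03 = 31
byte 2: 8c ^ 3c = b0
byte 3: 4a ^ e4 = ae
byte 4: c0 ^ 2e = ee
byte 5: 31 ^ 9c = ad
byte 6: b6 ^ fe = 48
byte 7: c9 ^ 50 = 99
byte 8: 2c ^ 03 = 2f
byte 9: 7b ^ 3c = 47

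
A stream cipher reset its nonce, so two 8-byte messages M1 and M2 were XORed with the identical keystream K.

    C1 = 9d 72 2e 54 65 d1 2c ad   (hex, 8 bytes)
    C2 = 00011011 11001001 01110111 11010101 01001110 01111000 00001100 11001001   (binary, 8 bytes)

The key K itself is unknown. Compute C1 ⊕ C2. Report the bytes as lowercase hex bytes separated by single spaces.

C1 ⊕ C2 = (M1 ⊕ K) ⊕ (M2 ⊕ K) = M1 ⊕ M2 — the shared key cancels under XOR.
9d ⊕ 1b = 86
72 ⊕ c9 = bb
2e ⊕ 77 = 59
54 ⊕ d5 = 81
65 ⊕ 4e = 2b
d1 ⊕ 78 = a9
2c ⊕ 0c = 20
ad ⊕ c9 = 64

86 bb 59 81 2b a9 20 64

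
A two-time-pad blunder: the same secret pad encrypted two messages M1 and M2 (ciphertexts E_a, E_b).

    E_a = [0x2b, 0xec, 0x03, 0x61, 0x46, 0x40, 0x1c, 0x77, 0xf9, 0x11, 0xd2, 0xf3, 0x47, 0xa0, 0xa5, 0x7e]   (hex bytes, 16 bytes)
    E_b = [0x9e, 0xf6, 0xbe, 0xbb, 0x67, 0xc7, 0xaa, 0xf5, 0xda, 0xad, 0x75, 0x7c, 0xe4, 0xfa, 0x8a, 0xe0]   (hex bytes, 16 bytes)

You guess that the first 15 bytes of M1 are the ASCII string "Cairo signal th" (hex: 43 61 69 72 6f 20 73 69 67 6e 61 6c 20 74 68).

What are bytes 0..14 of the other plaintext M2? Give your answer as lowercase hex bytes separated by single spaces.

First, E_a ⊕ E_b = (M1 ⊕ K) ⊕ (M2 ⊕ K) = M1 ⊕ M2, so the key drops out. Then M2 = (M1 ⊕ M2) ⊕ M1 over the first 15 bytes.
byte 0: (2b ⊕ 9e) ⊕ 43 = b5 ⊕ 43 = f6
byte 1: (ec ⊕ f6) ⊕ 61 = 1a ⊕ 61 = 7b
byte 2: (03 ⊕ be) ⊕ 69 = bd ⊕ 69 = d4
byte 3: (61 ⊕ bb) ⊕ 72 = da ⊕ 72 = a8
byte 4: (46 ⊕ 67) ⊕ 6f = 21 ⊕ 6f = 4e
byte 5: (40 ⊕ c7) ⊕ 20 = 87 ⊕ 20 = a7
byte 6: (1c ⊕ aa) ⊕ 73 = b6 ⊕ 73 = c5
byte 7: (77 ⊕ f5) ⊕ 69 = 82 ⊕ 69 = eb
byte 8: (f9 ⊕ da) ⊕ 67 = 23 ⊕ 67 = 44
byte 9: (11 ⊕ ad) ⊕ 6e = bc ⊕ 6e = d2
byte 10: (d2 ⊕ 75) ⊕ 61 = a7 ⊕ 61 = c6
byte 11: (f3 ⊕ 7c) ⊕ 6c = 8f ⊕ 6c = e3
byte 12: (47 ⊕ e4) ⊕ 20 = a3 ⊕ 20 = 83
byte 13: (a0 ⊕ fa) ⊕ 74 = 5a ⊕ 74 = 2e
byte 14: (a5 ⊕ 8a) ⊕ 68 = 2f ⊕ 68 = 47

f6 7b d4 a8 4e a7 c5 eb 44 d2 c6 e3 83 2e 47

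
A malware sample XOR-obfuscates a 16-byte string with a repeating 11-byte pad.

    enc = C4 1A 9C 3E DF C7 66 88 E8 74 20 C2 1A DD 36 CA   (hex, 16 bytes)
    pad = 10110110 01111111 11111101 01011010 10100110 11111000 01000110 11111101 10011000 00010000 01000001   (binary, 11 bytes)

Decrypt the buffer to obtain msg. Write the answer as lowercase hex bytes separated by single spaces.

72 65 61 64 79 3f 20 75 70 64 61 74 65 20 6c 6c

The 11-byte key repeats, so the effective keystream is b6 7f fd 5a a6 f8 46 fd 98 10 41 b6 7f fd 5a a6.
byte 0: c4 ^ b6 = 72
byte 1: 1a ^ 7f = 65
byte 2: 9c ^ fd = 61
byte 3: 3e ^ 5a = 64
byte 4: df ^ a6 = 79
byte 5: c7 ^ f8 = 3f
byte 6: 66 ^ 46 = 20
byte 7: 88 ^ fd = 75
byte 8: e8 ^ 98 = 70
byte 9: 74 ^ 10 = 64
byte 10: 20 ^ 41 = 61
byte 11: c2 ^ b6 = 74
byte 12: 1a ^ 7f = 65
byte 13: dd ^ fd = 20
byte 14: 36 ^ 5a = 6c
byte 15: ca ^ a6 = 6c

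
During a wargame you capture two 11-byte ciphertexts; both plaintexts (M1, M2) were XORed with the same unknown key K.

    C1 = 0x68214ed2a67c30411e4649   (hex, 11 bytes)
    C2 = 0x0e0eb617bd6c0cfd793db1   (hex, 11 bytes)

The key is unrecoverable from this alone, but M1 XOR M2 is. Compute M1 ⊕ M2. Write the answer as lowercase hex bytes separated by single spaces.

66 2f f8 c5 1b 10 3c bc 67 7b f8

C1 ⊕ C2 = (M1 ⊕ K) ⊕ (M2 ⊕ K) = M1 ⊕ M2 — the shared key cancels under XOR.
68 ^ 0e = 66
21 ^ 0e = 2f
4e ^ b6 = f8
d2 ^ 17 = c5
a6 ^ bd = 1b
7c ^ 6c = 10
30 ^ 0c = 3c
41 ^ fd = bc
1e ^ 79 = 67
46 ^ 3d = 7b
49 ^ b1 = f8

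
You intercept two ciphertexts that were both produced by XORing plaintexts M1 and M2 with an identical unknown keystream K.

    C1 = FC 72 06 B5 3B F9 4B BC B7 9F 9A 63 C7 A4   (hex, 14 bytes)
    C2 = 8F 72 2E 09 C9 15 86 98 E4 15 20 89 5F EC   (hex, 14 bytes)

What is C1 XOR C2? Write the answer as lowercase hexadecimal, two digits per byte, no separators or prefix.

730028bcf2eccd24538abaea9848

C1 ⊕ C2 = (M1 ⊕ K) ⊕ (M2 ⊕ K) = M1 ⊕ M2 — the shared key cancels under XOR.
11111100 ^ 10001111 = 01110011
01110010 ^ 01110010 = 00000000
00000110 ^ 00101110 = 00101000
10110101 ^ 00001001 = 10111100
00111011 ^ 11001001 = 11110010
11111001 ^ 00010101 = 11101100
01001011 ^ 10000110 = 11001101
10111100 ^ 10011000 = 00100100
10110111 ^ 11100100 = 01010011
10011111 ^ 00010101 = 10001010
10011010 ^ 00100000 = 10111010
01100011 ^ 10001001 = 11101010
11000111 ^ 01011111 = 10011000
10100100 ^ 11101100 = 01001000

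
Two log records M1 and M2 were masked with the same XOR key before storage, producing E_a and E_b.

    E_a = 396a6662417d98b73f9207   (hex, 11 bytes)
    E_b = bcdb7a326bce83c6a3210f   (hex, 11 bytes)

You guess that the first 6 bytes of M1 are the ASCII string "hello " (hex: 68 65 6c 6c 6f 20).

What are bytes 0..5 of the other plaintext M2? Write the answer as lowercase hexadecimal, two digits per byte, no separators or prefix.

First, E_a ⊕ E_b = (M1 ⊕ K) ⊕ (M2 ⊕ K) = M1 ⊕ M2, so the key drops out. Then M2 = (M1 ⊕ M2) ⊕ M1 over the first 6 bytes.
byte 0: (39 ⊕ bc) ⊕ 68 = 85 ⊕ 68 = ed
byte 1: (6a ⊕ db) ⊕ 65 = b1 ⊕ 65 = d4
byte 2: (66 ⊕ 7a) ⊕ 6c = 1c ⊕ 6c = 70
byte 3: (62 ⊕ 32) ⊕ 6c = 50 ⊕ 6c = 3c
byte 4: (41 ⊕ 6b) ⊕ 6f = 2a ⊕ 6f = 45
byte 5: (7d ⊕ ce) ⊕ 20 = b3 ⊕ 20 = 93

edd4703c4593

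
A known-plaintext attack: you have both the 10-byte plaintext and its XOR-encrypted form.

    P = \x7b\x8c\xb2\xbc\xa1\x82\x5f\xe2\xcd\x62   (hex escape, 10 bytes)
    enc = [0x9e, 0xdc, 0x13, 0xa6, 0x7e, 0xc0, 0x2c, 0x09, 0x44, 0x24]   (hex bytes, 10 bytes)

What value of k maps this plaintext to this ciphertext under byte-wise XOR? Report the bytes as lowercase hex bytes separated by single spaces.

Since enc = P ⊕ k, XORing both sides with P gives k = P ⊕ enc.
7b XOR 9e = e5
8c XOR dc = 50
b2 XOR 13 = a1
bc XOR a6 = 1a
a1 XOR 7e = df
82 XOR c0 = 42
5f XOR 2c = 73
e2 XOR 09 = eb
cd XOR 44 = 89
62 XOR 24 = 46

e5 50 a1 1a df 42 73 eb 89 46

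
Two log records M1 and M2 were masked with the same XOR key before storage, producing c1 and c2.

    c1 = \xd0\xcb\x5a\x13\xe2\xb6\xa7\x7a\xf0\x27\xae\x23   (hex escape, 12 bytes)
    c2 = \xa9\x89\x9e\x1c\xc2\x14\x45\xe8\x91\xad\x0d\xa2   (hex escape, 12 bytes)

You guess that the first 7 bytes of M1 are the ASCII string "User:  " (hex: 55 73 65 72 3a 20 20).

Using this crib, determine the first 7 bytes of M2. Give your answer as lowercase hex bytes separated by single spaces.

First, c1 ⊕ c2 = (M1 ⊕ K) ⊕ (M2 ⊕ K) = M1 ⊕ M2, so the key drops out. Then M2 = (M1 ⊕ M2) ⊕ M1 over the first 7 bytes.
byte 0: (d0 xor a9) xor 55 = 79 xor 55 = 2c
byte 1: (cb xor 89) xor 73 = 42 xor 73 = 31
byte 2: (5a xor 9e) xor 65 = c4 xor 65 = a1
byte 3: (13 xor 1c) xor 72 = 0f xor 72 = 7d
byte 4: (e2 xor c2) xor 3a = 20 xor 3a = 1a
byte 5: (b6 xor 14) xor 20 = a2 xor 20 = 82
byte 6: (a7 xor 45) xor 20 = e2 xor 20 = c2

2c 31 a1 7d 1a 82 c2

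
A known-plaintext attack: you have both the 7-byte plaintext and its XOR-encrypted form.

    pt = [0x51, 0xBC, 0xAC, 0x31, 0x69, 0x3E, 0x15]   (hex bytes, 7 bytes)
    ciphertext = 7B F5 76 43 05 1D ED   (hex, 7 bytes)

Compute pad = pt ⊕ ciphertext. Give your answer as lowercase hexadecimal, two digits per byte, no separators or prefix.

Since ciphertext = pt ⊕ pad, XORing both sides with pt gives pad = pt ⊕ ciphertext.
01010001 xor 01111011 = 00101010
10111100 xor 11110101 = 01001001
10101100 xor 01110110 = 11011010
00110001 xor 01000011 = 01110010
01101001 xor 00000101 = 01101100
00111110 xor 00011101 = 00100011
00010101 xor 11101101 = 11111000

2a49da726c23f8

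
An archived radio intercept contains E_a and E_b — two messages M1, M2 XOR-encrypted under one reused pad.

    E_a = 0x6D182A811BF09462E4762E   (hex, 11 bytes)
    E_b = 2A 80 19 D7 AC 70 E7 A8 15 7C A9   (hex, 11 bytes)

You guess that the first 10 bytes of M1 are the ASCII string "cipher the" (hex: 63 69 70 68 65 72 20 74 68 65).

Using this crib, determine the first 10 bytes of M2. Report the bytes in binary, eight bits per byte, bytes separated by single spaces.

First, E_a ⊕ E_b = (M1 ⊕ K) ⊕ (M2 ⊕ K) = M1 ⊕ M2, so the key drops out. Then M2 = (M1 ⊕ M2) ⊕ M1 over the first 10 bytes.
byte 0: (6d ⊕ 2a) ⊕ 63 = 47 ⊕ 63 = 24
byte 1: (18 ⊕ 80) ⊕ 69 = 98 ⊕ 69 = f1
byte 2: (2a ⊕ 19) ⊕ 70 = 33 ⊕ 70 = 43
byte 3: (81 ⊕ d7) ⊕ 68 = 56 ⊕ 68 = 3e
byte 4: (1b ⊕ ac) ⊕ 65 = b7 ⊕ 65 = d2
byte 5: (f0 ⊕ 70) ⊕ 72 = 80 ⊕ 72 = f2
byte 6: (94 ⊕ e7) ⊕ 20 = 73 ⊕ 20 = 53
byte 7: (62 ⊕ a8) ⊕ 74 = ca ⊕ 74 = be
byte 8: (e4 ⊕ 15) ⊕ 68 = f1 ⊕ 68 = 99
byte 9: (76 ⊕ 7c) ⊕ 65 = 0a ⊕ 65 = 6f

00100100 11110001 01000011 00111110 11010010 11110010 01010011 10111110 10011001 01101111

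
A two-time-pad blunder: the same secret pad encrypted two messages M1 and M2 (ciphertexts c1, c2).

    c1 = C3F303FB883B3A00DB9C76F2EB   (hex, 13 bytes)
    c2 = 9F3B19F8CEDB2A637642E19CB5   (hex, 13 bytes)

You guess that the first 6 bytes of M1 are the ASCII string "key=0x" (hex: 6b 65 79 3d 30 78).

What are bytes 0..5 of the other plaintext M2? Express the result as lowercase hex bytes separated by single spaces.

First, c1 ⊕ c2 = (M1 ⊕ K) ⊕ (M2 ⊕ K) = M1 ⊕ M2, so the key drops out. Then M2 = (M1 ⊕ M2) ⊕ M1 over the first 6 bytes.
byte 0: (c3 xor 9f) xor 6b = 5c xor 6b = 37
byte 1: (f3 xor 3b) xor 65 = c8 xor 65 = ad
byte 2: (03 xor 19) xor 79 = 1a xor 79 = 63
byte 3: (fb xor f8) xor 3d = 03 xor 3d = 3e
byte 4: (88 xor ce) xor 30 = 46 xor 30 = 76
byte 5: (3b xor db) xor 78 = e0 xor 78 = 98

37 ad 63 3e 76 98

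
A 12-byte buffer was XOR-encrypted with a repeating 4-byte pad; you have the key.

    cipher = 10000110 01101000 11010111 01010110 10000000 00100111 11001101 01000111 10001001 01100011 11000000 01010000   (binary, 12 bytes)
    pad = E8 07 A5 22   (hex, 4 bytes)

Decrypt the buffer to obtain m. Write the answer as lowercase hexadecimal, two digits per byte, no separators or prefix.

The 4-byte key repeats, so the effective keystream is e8 07 a5 22 e8 07 a5 22 e8 07 a5 22.
byte 0: 86 ^ e8 = 6e
byte 1: 68 ^ 07 = 6f
byte 2: d7 ^ a5 = 72
byte 3: 56 ^ 22 = 74
byte 4: 80 ^ e8 = 68
byte 5: 27 ^ 07 = 20
byte 6: cd ^ a5 = 68
byte 7: 47 ^ 22 = 65
byte 8: 89 ^ e8 = 61
byte 9: 63 ^ 07 = 64
byte 10: c0 ^ a5 = 65
byte 11: 50 ^ 22 = 72

6e6f72746820686561646572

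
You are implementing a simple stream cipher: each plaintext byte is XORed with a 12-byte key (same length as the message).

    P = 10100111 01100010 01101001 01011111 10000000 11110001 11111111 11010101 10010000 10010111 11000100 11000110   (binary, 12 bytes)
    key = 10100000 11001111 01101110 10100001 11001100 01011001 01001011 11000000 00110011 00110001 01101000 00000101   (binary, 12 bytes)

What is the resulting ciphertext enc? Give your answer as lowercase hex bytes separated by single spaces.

07 ad 07 fe 4c a8 b4 15 a3 a6 ac c3

byte 0: a7 XOR a0 = 07
byte 1: 62 XOR cf = ad
byte 2: 69 XOR 6e = 07
byte 3: 5f XOR a1 = fe
byte 4: 80 XOR cc = 4c
byte 5: f1 XOR 59 = a8
byte 6: ff XOR 4b = b4
byte 7: d5 XOR c0 = 15
byte 8: 90 XOR 33 = a3
byte 9: 97 XOR 31 = a6
byte 10: c4 XOR 68 = ac
byte 11: c6 XOR 05 = c3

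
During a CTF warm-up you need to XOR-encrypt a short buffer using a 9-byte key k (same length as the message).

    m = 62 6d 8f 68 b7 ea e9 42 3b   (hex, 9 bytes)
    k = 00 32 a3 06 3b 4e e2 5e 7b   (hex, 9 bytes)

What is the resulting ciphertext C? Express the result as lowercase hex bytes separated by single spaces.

XOR is its own inverse, so applying the key byte-wise gives the result directly.
byte 0: 01100010 xor 00000000 = 01100010
byte 1: 01101101 xor 00110010 = 01011111
byte 2: 10001111 xor 10100011 = 00101100
byte 3: 01101000 xor 00000110 = 01101110
byte 4: 10110111 xor 00111011 = 10001100
byte 5: 11101010 xor 01001110 = 10100100
byte 6: 11101001 xor 11100010 = 00001011
byte 7: 01000010 xor 01011110 = 00011100
byte 8: 00111011 xor 01111011 = 01000000

62 5f 2c 6e 8c a4 0b 1c 40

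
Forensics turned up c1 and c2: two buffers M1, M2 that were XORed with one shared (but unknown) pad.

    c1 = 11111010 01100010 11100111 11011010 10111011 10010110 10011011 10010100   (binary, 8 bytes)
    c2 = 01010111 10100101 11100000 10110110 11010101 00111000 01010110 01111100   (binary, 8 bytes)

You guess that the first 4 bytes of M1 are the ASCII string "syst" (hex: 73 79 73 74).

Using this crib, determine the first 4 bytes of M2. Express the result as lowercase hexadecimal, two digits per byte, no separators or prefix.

First, c1 ⊕ c2 = (M1 ⊕ K) ⊕ (M2 ⊕ K) = M1 ⊕ M2, so the key drops out. Then M2 = (M1 ⊕ M2) ⊕ M1 over the first 4 bytes.
byte 0: (fa XOR 57) XOR 73 = ad XOR 73 = de
byte 1: (62 XOR a5) XOR 79 = c7 XOR 79 = be
byte 2: (e7 XOR e0) XOR 73 = 07 XOR 73 = 74
byte 3: (da XOR b6) XOR 74 = 6c XOR 74 = 18

debe7418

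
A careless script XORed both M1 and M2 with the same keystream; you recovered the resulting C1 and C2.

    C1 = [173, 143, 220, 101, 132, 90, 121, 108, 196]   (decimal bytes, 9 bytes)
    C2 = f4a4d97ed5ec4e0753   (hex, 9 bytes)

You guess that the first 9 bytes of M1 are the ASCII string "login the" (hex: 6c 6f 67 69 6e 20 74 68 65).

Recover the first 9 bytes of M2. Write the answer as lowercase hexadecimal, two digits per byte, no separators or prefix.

First, C1 ⊕ C2 = (M1 ⊕ K) ⊕ (M2 ⊕ K) = M1 ⊕ M2, so the key drops out. Then M2 = (M1 ⊕ M2) ⊕ M1 over the first 9 bytes.
byte 0: (ad ⊕ f4) ⊕ 6c = 59 ⊕ 6c = 35
byte 1: (8f ⊕ a4) ⊕ 6f = 2b ⊕ 6f = 44
byte 2: (dc ⊕ d9) ⊕ 67 = 05 ⊕ 67 = 62
byte 3: (65 ⊕ 7e) ⊕ 69 = 1b ⊕ 69 = 72
byte 4: (84 ⊕ d5) ⊕ 6e = 51 ⊕ 6e = 3f
byte 5: (5a ⊕ ec) ⊕ 20 = b6 ⊕ 20 = 96
byte 6: (79 ⊕ 4e) ⊕ 74 = 37 ⊕ 74 = 43
byte 7: (6c ⊕ 07) ⊕ 68 = 6b ⊕ 68 = 03
byte 8: (c4 ⊕ 53) ⊕ 65 = 97 ⊕ 65 = f2

354462723f964303f2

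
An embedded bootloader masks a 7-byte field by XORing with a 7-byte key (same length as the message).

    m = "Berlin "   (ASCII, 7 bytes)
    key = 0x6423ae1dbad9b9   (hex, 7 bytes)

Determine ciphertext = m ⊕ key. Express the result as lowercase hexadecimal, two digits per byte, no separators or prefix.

42 XOR 64 = 26
65 XOR 23 = 46
72 XOR ae = dc
6c XOR 1d = 71
69 XOR ba = d3
6e XOR d9 = b7
20 XOR b9 = 99

2646dc71d3b799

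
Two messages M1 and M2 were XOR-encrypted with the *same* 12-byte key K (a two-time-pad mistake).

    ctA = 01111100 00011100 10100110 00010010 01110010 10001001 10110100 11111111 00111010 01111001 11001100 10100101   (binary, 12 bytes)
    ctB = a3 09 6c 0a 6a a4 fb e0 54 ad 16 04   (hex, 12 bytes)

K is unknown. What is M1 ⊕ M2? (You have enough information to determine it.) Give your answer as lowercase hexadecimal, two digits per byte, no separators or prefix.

ctA ⊕ ctB = (M1 ⊕ K) ⊕ (M2 ⊕ K) = M1 ⊕ M2 — the shared key cancels under XOR.
7c ^ a3 = df
1c ^ 09 = 15
a6 ^ 6c = ca
12 ^ 0a = 18
72 ^ 6a = 18
89 ^ a4 = 2d
b4 ^ fb = 4f
ff ^ e0 = 1f
3a ^ 54 = 6e
79 ^ ad = d4
cc ^ 16 = da
a5 ^ 04 = a1

df15ca18182d4f1f6ed4daa1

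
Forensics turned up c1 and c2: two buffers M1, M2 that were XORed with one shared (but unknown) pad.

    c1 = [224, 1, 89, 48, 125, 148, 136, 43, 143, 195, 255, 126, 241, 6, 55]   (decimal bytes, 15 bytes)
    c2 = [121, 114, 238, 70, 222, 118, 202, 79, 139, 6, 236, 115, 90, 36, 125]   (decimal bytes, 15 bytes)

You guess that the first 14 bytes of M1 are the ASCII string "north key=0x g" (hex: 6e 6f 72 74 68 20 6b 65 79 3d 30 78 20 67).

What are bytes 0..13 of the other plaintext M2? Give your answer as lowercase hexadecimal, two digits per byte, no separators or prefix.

f71cc502cbc229017df823758b45

First, c1 ⊕ c2 = (M1 ⊕ K) ⊕ (M2 ⊕ K) = M1 ⊕ M2, so the key drops out. Then M2 = (M1 ⊕ M2) ⊕ M1 over the first 14 bytes.
byte 0: (e0 XOR 79) XOR 6e = 99 XOR 6e = f7
byte 1: (01 XOR 72) XOR 6f = 73 XOR 6f = 1c
byte 2: (59 XOR ee) XOR 72 = b7 XOR 72 = c5
byte 3: (30 XOR 46) XOR 74 = 76 XOR 74 = 02
byte 4: (7d XOR de) XOR 68 = a3 XOR 68 = cb
byte 5: (94 XOR 76) XOR 20 = e2 XOR 20 = c2
byte 6: (88 XOR ca) XOR 6b = 42 XOR 6b = 29
byte 7: (2b XOR 4f) XOR 65 = 64 XOR 65 = 01
byte 8: (8f XOR 8b) XOR 79 = 04 XOR 79 = 7d
byte 9: (c3 XOR 06) XOR 3d = c5 XOR 3d = f8
byte 10: (ff XOR ec) XOR 30 = 13 XOR 30 = 23
byte 11: (7e XOR 73) XOR 78 = 0d XOR 78 = 75
byte 12: (f1 XOR 5a) XOR 20 = ab XOR 20 = 8b
byte 13: (06 XOR 24) XOR 67 = 22 XOR 67 = 45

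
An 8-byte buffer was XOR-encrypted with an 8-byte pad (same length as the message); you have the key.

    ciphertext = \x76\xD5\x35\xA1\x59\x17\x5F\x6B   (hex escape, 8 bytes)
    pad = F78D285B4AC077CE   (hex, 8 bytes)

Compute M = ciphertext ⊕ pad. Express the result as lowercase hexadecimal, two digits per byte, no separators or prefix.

81581dfa13d728a5

76 XOR f7 = 81
d5 XOR 8d = 58
35 XOR 28 = 1d
a1 XOR 5b = fa
59 XOR 4a = 13
17 XOR c0 = d7
5f XOR 77 = 28
6b XOR ce = a5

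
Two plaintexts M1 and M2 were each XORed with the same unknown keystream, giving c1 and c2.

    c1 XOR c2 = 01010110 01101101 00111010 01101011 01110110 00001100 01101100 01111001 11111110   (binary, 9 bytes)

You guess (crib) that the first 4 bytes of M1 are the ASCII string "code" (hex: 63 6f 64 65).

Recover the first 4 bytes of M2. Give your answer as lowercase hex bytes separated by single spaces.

Since c1 ⊕ c2 = M1 ⊕ M2, XORing with the guessed M1 bytes yields the corresponding M2 bytes: M2 = (c1 ⊕ c2) ⊕ M1.
01010110 xor 01100011 = 00110101
01101101 xor 01101111 = 00000010
00111010 xor 01100100 = 01011110
01101011 xor 01100101 = 00001110

35 02 5e 0e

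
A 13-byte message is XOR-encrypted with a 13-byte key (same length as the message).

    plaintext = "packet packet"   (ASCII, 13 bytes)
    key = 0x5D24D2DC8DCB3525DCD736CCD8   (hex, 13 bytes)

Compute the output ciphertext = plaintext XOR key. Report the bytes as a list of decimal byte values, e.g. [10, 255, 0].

XOR is its own inverse, so applying the key byte-wise gives the result directly.
byte 0: 70 xor 5d = 2d
byte 1: 61 xor 24 = 45
byte 2: 63 xor d2 = b1
byte 3: 6b xor dc = b7
byte 4: 65 xor 8d = e8
byte 5: 74 xor cb = bf
byte 6: 20 xor 35 = 15
byte 7: 70 xor 25 = 55
byte 8: 61 xor dc = bd
byte 9: 63 xor d7 = b4
byte 10: 6b xor 36 = 5d
byte 11: 65 xor cc = a9
byte 12: 74 xor d8 = ac

[45, 69, 177, 183, 232, 191, 21, 85, 189, 180, 93, 169, 172]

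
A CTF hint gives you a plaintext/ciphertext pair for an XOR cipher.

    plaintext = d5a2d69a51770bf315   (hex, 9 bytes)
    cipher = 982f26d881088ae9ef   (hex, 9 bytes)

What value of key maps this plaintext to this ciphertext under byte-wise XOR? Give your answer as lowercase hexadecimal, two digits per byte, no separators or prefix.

Since cipher = plaintext ⊕ key, XORing both sides with plaintext gives key = plaintext ⊕ cipher.
d5 ⊕ 98 = 4d
a2 ⊕ 2f = 8d
d6 ⊕ 26 = f0
9a ⊕ d8 = 42
51 ⊕ 81 = d0
77 ⊕ 08 = 7f
0b ⊕ 8a = 81
f3 ⊕ e9 = 1a
15 ⊕ ef = fa

4d8df042d07f811afa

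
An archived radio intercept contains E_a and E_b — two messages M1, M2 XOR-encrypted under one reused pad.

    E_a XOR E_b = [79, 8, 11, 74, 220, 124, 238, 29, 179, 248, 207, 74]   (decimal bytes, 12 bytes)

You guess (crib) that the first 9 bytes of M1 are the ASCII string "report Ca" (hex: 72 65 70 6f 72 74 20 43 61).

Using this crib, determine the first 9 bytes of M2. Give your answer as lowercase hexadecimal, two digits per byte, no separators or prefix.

Since E_a ⊕ E_b = M1 ⊕ M2, XORing with the guessed M1 bytes yields the corresponding M2 bytes: M2 = (E_a ⊕ E_b) ⊕ M1.
byte 0: 4f XOR 72 = 3d
byte 1: 08 XOR 65 = 6d
byte 2: 0b XOR 70 = 7b
byte 3: 4a XOR 6f = 25
byte 4: dc XOR 72 = ae
byte 5: 7c XOR 74 = 08
byte 6: ee XOR 20 = ce
byte 7: 1d XOR 43 = 5e
byte 8: b3 XOR 61 = d2

3d6d7b25ae08ce5ed2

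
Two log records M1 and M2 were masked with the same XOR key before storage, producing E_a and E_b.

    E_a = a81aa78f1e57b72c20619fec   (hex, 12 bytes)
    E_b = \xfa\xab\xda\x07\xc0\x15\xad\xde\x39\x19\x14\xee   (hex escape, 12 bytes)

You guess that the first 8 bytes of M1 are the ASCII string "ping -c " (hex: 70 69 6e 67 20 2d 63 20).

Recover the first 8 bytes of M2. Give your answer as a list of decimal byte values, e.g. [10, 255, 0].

[34, 216, 19, 239, 254, 111, 121, 210]

First, E_a ⊕ E_b = (M1 ⊕ K) ⊕ (M2 ⊕ K) = M1 ⊕ M2, so the key drops out. Then M2 = (M1 ⊕ M2) ⊕ M1 over the first 8 bytes.
byte 0: (a8 XOR fa) XOR 70 = 52 XOR 70 = 22
byte 1: (1a XOR ab) XOR 69 = b1 XOR 69 = d8
byte 2: (a7 XOR da) XOR 6e = 7d XOR 6e = 13
byte 3: (8f XOR 07) XOR 67 = 88 XOR 67 = ef
byte 4: (1e XOR c0) XOR 20 = de XOR 20 = fe
byte 5: (57 XOR 15) XOR 2d = 42 XOR 2d = 6f
byte 6: (b7 XOR ad) XOR 63 = 1a XOR 63 = 79
byte 7: (2c XOR de) XOR 20 = f2 XOR 20 = d2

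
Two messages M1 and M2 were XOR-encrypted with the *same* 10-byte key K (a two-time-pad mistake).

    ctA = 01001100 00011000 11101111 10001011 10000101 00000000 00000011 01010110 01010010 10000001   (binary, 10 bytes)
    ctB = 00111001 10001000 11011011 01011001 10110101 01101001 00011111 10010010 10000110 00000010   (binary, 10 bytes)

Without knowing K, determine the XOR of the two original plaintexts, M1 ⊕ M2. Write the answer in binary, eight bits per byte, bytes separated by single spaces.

ctA ⊕ ctB = (M1 ⊕ K) ⊕ (M2 ⊕ K) = M1 ⊕ M2 — the shared key cancels under XOR.
byte 0:  76 XOR  57 = 117
byte 1:  24 XOR 136 = 144
byte 2: 239 XOR 219 =  52
byte 3: 139 XOR  89 = 210
byte 4: 133 XOR 181 =  48
byte 5:   0 XOR 105 = 105
byte 6:   3 XOR  31 =  28
byte 7:  86 XOR 146 = 196
byte 8:  82 XOR 134 = 212
byte 9: 129 XOR   2 = 131

01110101 10010000 00110100 11010010 00110000 01101001 00011100 11000100 11010100 10000011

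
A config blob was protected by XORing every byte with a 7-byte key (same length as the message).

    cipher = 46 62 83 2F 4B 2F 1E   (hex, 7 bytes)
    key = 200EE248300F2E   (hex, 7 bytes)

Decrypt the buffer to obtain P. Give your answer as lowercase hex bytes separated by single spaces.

46 ^ 20 = 66
62 ^ 0e = 6c
83 ^ e2 = 61
2f ^ 48 = 67
4b ^ 30 = 7b
2f ^ 0f = 20
1e ^ 2e = 30

66 6c 61 67 7b 20 30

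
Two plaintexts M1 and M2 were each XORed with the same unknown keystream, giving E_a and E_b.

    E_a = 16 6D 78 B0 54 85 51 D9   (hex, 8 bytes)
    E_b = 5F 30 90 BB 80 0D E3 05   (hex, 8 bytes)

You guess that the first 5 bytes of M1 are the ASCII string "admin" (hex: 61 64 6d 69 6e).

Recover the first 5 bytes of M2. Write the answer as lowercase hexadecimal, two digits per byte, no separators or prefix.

28398562ba

First, E_a ⊕ E_b = (M1 ⊕ K) ⊕ (M2 ⊕ K) = M1 ⊕ M2, so the key drops out. Then M2 = (M1 ⊕ M2) ⊕ M1 over the first 5 bytes.
byte 0: (16 xor 5f) xor 61 = 49 xor 61 = 28
byte 1: (6d xor 30) xor 64 = 5d xor 64 = 39
byte 2: (78 xor 90) xor 6d = e8 xor 6d = 85
byte 3: (b0 xor bb) xor 69 = 0b xor 69 = 62
byte 4: (54 xor 80) xor 6e = d4 xor 6e = ba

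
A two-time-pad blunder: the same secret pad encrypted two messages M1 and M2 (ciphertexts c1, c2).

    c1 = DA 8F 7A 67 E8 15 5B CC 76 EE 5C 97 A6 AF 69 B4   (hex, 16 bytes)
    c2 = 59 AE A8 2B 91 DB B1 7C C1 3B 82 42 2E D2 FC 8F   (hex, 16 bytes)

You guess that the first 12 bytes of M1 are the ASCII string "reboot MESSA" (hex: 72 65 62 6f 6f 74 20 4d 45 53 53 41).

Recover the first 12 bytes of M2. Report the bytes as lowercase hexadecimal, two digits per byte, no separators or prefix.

First, c1 ⊕ c2 = (M1 ⊕ K) ⊕ (M2 ⊕ K) = M1 ⊕ M2, so the key drops out. Then M2 = (M1 ⊕ M2) ⊕ M1 over the first 12 bytes.
byte 0: (da ⊕ 59) ⊕ 72 = 83 ⊕ 72 = f1
byte 1: (8f ⊕ ae) ⊕ 65 = 21 ⊕ 65 = 44
byte 2: (7a ⊕ a8) ⊕ 62 = d2 ⊕ 62 = b0
byte 3: (67 ⊕ 2b) ⊕ 6f = 4c ⊕ 6f = 23
byte 4: (e8 ⊕ 91) ⊕ 6f = 79 ⊕ 6f = 16
byte 5: (15 ⊕ db) ⊕ 74 = ce ⊕ 74 = ba
byte 6: (5b ⊕ b1) ⊕ 20 = ea ⊕ 20 = ca
byte 7: (cc ⊕ 7c) ⊕ 4d = b0 ⊕ 4d = fd
byte 8: (76 ⊕ c1) ⊕ 45 = b7 ⊕ 45 = f2
byte 9: (ee ⊕ 3b) ⊕ 53 = d5 ⊕ 53 = 86
byte 10: (5c ⊕ 82) ⊕ 53 = de ⊕ 53 = 8d
byte 11: (97 ⊕ 42) ⊕ 41 = d5 ⊕ 41 = 94

f144b02316bacafdf2868d94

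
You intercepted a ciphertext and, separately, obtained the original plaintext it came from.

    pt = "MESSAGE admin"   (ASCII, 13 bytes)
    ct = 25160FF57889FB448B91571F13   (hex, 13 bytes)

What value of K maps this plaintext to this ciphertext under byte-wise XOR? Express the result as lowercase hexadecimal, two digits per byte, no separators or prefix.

Since ct = pt ⊕ K, XORing both sides with pt gives K = pt ⊕ ct.
4d ⊕ 25 = 68
45 ⊕ 16 = 53
53 ⊕ 0f = 5c
53 ⊕ f5 = a6
41 ⊕ 78 = 39
47 ⊕ 89 = ce
45 ⊕ fb = be
20 ⊕ 44 = 64
61 ⊕ 8b = ea
64 ⊕ 91 = f5
6d ⊕ 57 = 3a
69 ⊕ 1f = 76
6e ⊕ 13 = 7d

68535ca639cebe64eaf53a767d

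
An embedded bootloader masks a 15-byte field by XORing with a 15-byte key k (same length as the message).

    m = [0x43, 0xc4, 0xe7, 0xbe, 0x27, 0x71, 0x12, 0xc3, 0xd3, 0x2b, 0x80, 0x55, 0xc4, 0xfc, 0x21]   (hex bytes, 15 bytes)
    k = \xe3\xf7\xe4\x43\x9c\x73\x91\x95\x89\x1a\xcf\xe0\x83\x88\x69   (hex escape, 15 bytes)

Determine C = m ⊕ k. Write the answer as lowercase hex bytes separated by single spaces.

43 ^ e3 = a0
c4 ^ f7 = 33
e7 ^ e4 = 03
be ^ 43 = fd
27 ^ 9c = bb
71 ^ 73 = 02
12 ^ 91 = 83
c3 ^ 95 = 56
d3 ^ 89 = 5a
2b ^ 1a = 31
80 ^ cf = 4f
55 ^ e0 = b5
c4 ^ 83 = 47
fc ^ 88 = 74
21 ^ 69 = 48

a0 33 03 fd bb 02 83 56 5a 31 4f b5 47 74 48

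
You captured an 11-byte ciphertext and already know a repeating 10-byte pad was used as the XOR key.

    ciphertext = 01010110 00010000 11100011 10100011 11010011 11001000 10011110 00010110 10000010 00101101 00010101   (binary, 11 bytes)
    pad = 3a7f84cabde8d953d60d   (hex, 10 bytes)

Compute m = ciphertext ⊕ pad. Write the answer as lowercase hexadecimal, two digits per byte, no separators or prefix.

The 10-byte key repeats, so the effective keystream is 3a 7f 84 ca bd e8 d9 53 d6 0d 3a.
byte 0: 56 ⊕ 3a = 6c
byte 1: 10 ⊕ 7f = 6f
byte 2: e3 ⊕ 84 = 67
byte 3: a3 ⊕ ca = 69
byte 4: d3 ⊕ bd = 6e
byte 5: c8 ⊕ e8 = 20
byte 6: 9e ⊕ d9 = 47
byte 7: 16 ⊕ 53 = 45
byte 8: 82 ⊕ d6 = 54
byte 9: 2d ⊕ 0d = 20
byte 10: 15 ⊕ 3a = 2f

6c6f67696e20474554202f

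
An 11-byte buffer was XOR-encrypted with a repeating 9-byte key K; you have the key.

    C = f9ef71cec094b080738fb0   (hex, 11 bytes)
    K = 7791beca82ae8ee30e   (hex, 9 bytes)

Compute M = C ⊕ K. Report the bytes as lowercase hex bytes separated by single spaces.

8e 7e cf 04 42 3a 3e 63 7d f8 21

The 9-byte key repeats, so the effective keystream is 77 91 be ca 82 ae 8e e3 0e 77 91.
byte 0: f9 ^ 77 = 8e
byte 1: ef ^ 91 = 7e
byte 2: 71 ^ be = cf
byte 3: ce ^ ca = 04
byte 4: c0 ^ 82 = 42
byte 5: 94 ^ ae = 3a
byte 6: b0 ^ 8e = 3e
byte 7: 80 ^ e3 = 63
byte 8: 73 ^ 0e = 7d
byte 9: 8f ^ 77 = f8
byte 10: b0 ^ 91 = 21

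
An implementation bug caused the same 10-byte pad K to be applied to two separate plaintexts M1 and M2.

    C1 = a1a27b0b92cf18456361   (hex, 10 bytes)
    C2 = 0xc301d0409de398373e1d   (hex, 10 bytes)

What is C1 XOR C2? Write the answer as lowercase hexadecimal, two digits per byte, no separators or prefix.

62a3ab4b0f2c80725d7c

C1 ⊕ C2 = (M1 ⊕ K) ⊕ (M2 ⊕ K) = M1 ⊕ M2 — the shared key cancels under XOR.
a1 xor c3 = 62
a2 xor 01 = a3
7b xor d0 = ab
0b xor 40 = 4b
92 xor 9d = 0f
cf xor e3 = 2c
18 xor 98 = 80
45 xor 37 = 72
63 xor 3e = 5d
61 xor 1d = 7c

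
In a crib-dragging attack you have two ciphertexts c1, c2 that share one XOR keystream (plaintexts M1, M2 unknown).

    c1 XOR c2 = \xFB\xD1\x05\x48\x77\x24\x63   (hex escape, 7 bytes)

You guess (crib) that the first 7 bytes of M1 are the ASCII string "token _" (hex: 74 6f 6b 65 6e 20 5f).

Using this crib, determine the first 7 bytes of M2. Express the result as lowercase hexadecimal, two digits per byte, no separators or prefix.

Since c1 ⊕ c2 = M1 ⊕ M2, XORing with the guessed M1 bytes yields the corresponding M2 bytes: M2 = (c1 ⊕ c2) ⊕ M1.
fb ^ 74 = 8f
d1 ^ 6f = be
05 ^ 6b = 6e
48 ^ 65 = 2d
77 ^ 6e = 19
24 ^ 20 = 04
63 ^ 5f = 3c

8fbe6e2d19043c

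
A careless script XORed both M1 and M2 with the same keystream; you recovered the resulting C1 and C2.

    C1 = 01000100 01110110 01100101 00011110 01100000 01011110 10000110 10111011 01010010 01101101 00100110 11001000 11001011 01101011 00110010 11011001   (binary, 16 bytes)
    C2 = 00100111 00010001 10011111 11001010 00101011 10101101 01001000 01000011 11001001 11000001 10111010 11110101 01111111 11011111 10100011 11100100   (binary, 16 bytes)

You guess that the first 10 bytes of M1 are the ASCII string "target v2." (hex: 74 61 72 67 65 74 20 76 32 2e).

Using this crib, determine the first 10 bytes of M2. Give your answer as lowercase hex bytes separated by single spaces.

First, C1 ⊕ C2 = (M1 ⊕ K) ⊕ (M2 ⊕ K) = M1 ⊕ M2, so the key drops out. Then M2 = (M1 ⊕ M2) ⊕ M1 over the first 10 bytes.
byte 0: (44 XOR 27) XOR 74 = 63 XOR 74 = 17
byte 1: (76 XOR 11) XOR 61 = 67 XOR 61 = 06
byte 2: (65 XOR 9f) XOR 72 = fa XOR 72 = 88
byte 3: (1e XOR ca) XOR 67 = d4 XOR 67 = b3
byte 4: (60 XOR 2b) XOR 65 = 4b XOR 65 = 2e
byte 5: (5e XOR ad) XOR 74 = f3 XOR 74 = 87
byte 6: (86 XOR 48) XOR 20 = ce XOR 20 = ee
byte 7: (bb XOR 43) XOR 76 = f8 XOR 76 = 8e
byte 8: (52 XOR c9) XOR 32 = 9b XOR 32 = a9
byte 9: (6d XOR c1) XOR 2e = ac XOR 2e = 82

17 06 88 b3 2e 87 ee 8e a9 82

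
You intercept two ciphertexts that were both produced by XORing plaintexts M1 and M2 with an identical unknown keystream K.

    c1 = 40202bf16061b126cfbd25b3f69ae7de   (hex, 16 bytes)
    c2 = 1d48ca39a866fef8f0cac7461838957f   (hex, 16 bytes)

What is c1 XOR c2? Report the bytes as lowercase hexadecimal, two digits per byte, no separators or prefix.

c1 ⊕ c2 = (M1 ⊕ K) ⊕ (M2 ⊕ K) = M1 ⊕ M2 — the shared key cancels under XOR.
 64 xor  29 =  93
 32 xor  72 = 104
 43 xor 202 = 225
241 xor  57 = 200
 96 xor 168 = 200
 97 xor 102 =   7
177 xor 254 =  79
 38 xor 248 = 222
207 xor 240 =  63
189 xor 202 = 119
 37 xor 199 = 226
179 xor  70 = 245
246 xor  24 = 238
154 xor  56 = 162
231 xor 149 = 114
222 xor 127 = 161

5d68e1c8c8074fde3f77e2f5eea272a1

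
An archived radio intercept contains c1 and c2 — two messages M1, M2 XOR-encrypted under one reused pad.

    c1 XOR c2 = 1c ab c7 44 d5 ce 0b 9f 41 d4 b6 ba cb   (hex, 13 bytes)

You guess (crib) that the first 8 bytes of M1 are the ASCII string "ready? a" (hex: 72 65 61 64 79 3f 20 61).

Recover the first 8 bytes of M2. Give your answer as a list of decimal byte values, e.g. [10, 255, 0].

Since c1 ⊕ c2 = M1 ⊕ M2, XORing with the guessed M1 bytes yields the corresponding M2 bytes: M2 = (c1 ⊕ c2) ⊕ M1.
byte 0: 00011100 xor 01110010 = 01101110
byte 1: 10101011 xor 01100101 = 11001110
byte 2: 11000111 xor 01100001 = 10100110
byte 3: 01000100 xor 01100100 = 00100000
byte 4: 11010101 xor 01111001 = 10101100
byte 5: 11001110 xor 00111111 = 11110001
byte 6: 00001011 xor 00100000 = 00101011
byte 7: 10011111 xor 01100001 = 11111110

[110, 206, 166, 32, 172, 241, 43, 254]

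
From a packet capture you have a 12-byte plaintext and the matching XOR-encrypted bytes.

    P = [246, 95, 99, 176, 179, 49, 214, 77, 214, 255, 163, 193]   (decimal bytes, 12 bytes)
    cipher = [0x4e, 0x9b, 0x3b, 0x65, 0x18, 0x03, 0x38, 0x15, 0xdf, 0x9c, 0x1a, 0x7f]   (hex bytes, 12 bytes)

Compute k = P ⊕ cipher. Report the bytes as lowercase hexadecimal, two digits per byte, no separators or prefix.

b8c458d5ab32ee580963b9be

Since cipher = P ⊕ k, XORing both sides with P gives k = P ⊕ cipher.
byte 0: f6 XOR 4e = b8
byte 1: 5f XOR 9b = c4
byte 2: 63 XOR 3b = 58
byte 3: b0 XOR 65 = d5
byte 4: b3 XOR 18 = ab
byte 5: 31 XOR 03 = 32
byte 6: d6 XOR 38 = ee
byte 7: 4d XOR 15 = 58
byte 8: d6 XOR df = 09
byte 9: ff XOR 9c = 63
byte 10: a3 XOR 1a = b9
byte 11: c1 XOR 7f = be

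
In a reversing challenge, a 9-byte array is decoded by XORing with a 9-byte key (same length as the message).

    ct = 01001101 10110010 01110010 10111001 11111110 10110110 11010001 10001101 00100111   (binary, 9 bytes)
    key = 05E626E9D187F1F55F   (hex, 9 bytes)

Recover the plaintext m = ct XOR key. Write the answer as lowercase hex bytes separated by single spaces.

48 54 54 50 2f 31 20 78 78

XOR is its own inverse, so applying the key byte-wise gives the result directly.
byte 0: 4d ⊕ 05 = 48
byte 1: b2 ⊕ e6 = 54
byte 2: 72 ⊕ 26 = 54
byte 3: b9 ⊕ e9 = 50
byte 4: fe ⊕ d1 = 2f
byte 5: b6 ⊕ 87 = 31
byte 6: d1 ⊕ f1 = 20
byte 7: 8d ⊕ f5 = 78
byte 8: 27 ⊕ 5f = 78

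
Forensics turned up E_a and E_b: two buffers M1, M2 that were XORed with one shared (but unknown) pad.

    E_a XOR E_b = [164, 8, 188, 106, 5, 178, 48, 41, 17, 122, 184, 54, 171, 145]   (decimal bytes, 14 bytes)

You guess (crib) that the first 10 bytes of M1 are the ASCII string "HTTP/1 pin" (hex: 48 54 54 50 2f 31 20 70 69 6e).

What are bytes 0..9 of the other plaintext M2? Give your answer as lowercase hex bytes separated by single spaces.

ec 5c e8 3a 2a 83 10 59 78 14

Since E_a ⊕ E_b = M1 ⊕ M2, XORing with the guessed M1 bytes yields the corresponding M2 bytes: M2 = (E_a ⊕ E_b) ⊕ M1.
a4 xor 48 = ec
08 xor 54 = 5c
bc xor 54 = e8
6a xor 50 = 3a
05 xor 2f = 2a
b2 xor 31 = 83
30 xor 20 = 10
29 xor 70 = 59
11 xor 69 = 78
7a xor 6e = 14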